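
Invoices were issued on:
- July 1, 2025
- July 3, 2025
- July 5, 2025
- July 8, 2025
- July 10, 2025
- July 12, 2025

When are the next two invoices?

July 15, 2025; July 17, 2025

The gap pattern 2, 2, 3, 2, 2 repeats every 3 events.
These are the Tuesdays, Thursdays and Saturdays of each week.
Next Tuesday: July 15, 2025.
The following Thursday is July 17, 2025.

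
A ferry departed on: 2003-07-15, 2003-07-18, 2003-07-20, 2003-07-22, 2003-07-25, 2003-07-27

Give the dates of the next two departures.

Every event lands on a Tuesday or Friday or Sunday (gaps cycle 3, 2, 2, 3, 2).
So the schedule is: every Tuesday, Friday and Sunday.
The following Tuesday is 2003-07-29.
Next Friday: 2003-08-01.

2003-07-29, 2003-08-01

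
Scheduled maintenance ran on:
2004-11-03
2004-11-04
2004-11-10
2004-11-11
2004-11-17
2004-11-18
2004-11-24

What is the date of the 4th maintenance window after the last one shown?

2004-12-08

Gaps: 1, 6, 1, 6, 1, 6 days — not constant, but cyclic with period 2.
The events fall on every Wednesday and Thursday.
The following Thursday is 2004-11-25.
The following Wednesday is 2004-12-01.
Next Thursday: 2004-12-02.
Next Wednesday: 2004-12-08.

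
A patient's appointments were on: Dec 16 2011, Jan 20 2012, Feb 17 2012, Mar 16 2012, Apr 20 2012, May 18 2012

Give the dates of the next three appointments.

Jun 15 2012, Jul 20 2012, Aug 17 2012

These are Fridays at 28- or 35-day spacing (35, 28, 28, 35, 28).
The pattern: 3rd Friday of the month.
June 2012 — 3rd Friday is Jun 15 2012.
July 2012 — 3rd Friday is Jul 20 2012.
3rd Friday of August 2012: Aug 17 2012.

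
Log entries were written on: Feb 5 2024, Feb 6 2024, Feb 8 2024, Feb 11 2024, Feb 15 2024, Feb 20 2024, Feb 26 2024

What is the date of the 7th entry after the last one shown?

May 6 2024

Gaps: 1, 2, 3, 4, 5, 6 days — each gap is 1 larger than the previous one.
Next gap: 7 days. Feb 26 2024 + 7 days = Mar 4 2024.
Next gap: 8 days. Mar 4 2024 + 8 days = Mar 12 2024.
Next gap: 9 days. Mar 12 2024 + 9 days = Mar 21 2024.
Next gap: 10 days. Mar 21 2024 + 10 days = Mar 31 2024.
Next gap: 11 days. Mar 31 2024 + 11 days = Apr 11 2024.
Next gap: 12 days. Apr 11 2024 + 12 days = Apr 23 2024.
Next gap: 13 days. Apr 23 2024 + 13 days = May 6 2024.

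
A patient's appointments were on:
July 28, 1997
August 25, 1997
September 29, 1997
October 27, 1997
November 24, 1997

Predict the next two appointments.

December 29, 1997; January 26, 1998

These are Mondays with 28, 35, 28, 28-day gaps.
Each is the final Monday of its month — September 29, 1997 is past the 28th, so '4th Monday' doesn't fit.
December 1997 ends with Monday December 29, 1997.
Last Monday of January 1998: January 26, 1998.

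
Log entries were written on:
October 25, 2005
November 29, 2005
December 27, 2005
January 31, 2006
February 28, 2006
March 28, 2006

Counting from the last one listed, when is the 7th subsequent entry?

October 31, 2006

All Tuesdays; the gaps (35, 28, 35, 28, 28) vary with month length.
This is the last Tuesday of each month.
Last Tuesday of April 2006: April 25, 2006.
Last Tuesday of May 2006: May 30, 2006.
Last Tuesday of June 2006: June 27, 2006.
Last Tuesday of July 2006: July 25, 2006.
August 2006 ends with Tuesday August 29, 2006.
Last Tuesday of September 2006: September 26, 2006.
Last Tuesday of October 2006: October 31, 2006.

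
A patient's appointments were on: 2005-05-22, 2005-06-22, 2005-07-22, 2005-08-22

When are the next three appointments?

2005-09-22, 2005-10-22, 2005-11-22

Gaps: 31, 30, 31 days — not constant. Every event is on the 22nd of the month.
Pattern: the 22nd of each month.
Next: September 2005 → 2005-09-22.
Next: October 2005 → 2005-10-22.
November 2005: 2005-11-22.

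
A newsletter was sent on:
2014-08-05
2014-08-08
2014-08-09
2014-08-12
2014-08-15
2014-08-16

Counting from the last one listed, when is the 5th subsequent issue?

2014-08-29

Gaps: 3, 1, 3, 3, 1 days — not constant, but cyclic with period 3.
The events fall on every Tuesday, Friday and Saturday.
The following Tuesday is 2014-08-19.
Next Friday: 2014-08-22.
Next Saturday: 2014-08-23.
The following Tuesday is 2014-08-26.
The following Friday is 2014-08-29.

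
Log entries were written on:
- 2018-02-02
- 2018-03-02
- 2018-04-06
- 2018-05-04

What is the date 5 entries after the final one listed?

All dates are Fridays, 28, 35, 28 days apart.
Specifically, the 1st Friday of each month.
June 2018 — 1st Friday is 2018-06-01.
July 2018 — 1st Friday is 2018-07-06.
August 2018 — 1st Friday is 2018-08-03.
September 2018 — 1st Friday is 2018-09-07.
October 2018 — 1st Friday is 2018-10-05.

2018-10-05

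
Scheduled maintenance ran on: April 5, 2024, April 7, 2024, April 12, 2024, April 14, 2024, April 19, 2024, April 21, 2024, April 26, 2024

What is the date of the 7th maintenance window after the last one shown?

Gaps: 2, 5, 2, 5, 2, 5 days — not constant, but cyclic with period 2.
The events fall on every Friday and Sunday.
The following Sunday is April 28, 2024.
The following Friday is May 3, 2024.
The following Sunday is May 5, 2024.
The following Friday is May 10, 2024.
Next Sunday: May 12, 2024.
The following Friday is May 17, 2024.
Next Sunday: May 19, 2024.

May 19, 2024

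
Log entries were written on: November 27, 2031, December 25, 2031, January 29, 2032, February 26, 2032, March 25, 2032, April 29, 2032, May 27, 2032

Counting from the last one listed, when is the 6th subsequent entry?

November 25, 2032

These are Thursdays with 28, 35, 28, 28, 35, 28-day gaps.
Each is the final Thursday of its month — January 29, 2032 is past the 28th, so '4th Thursday' doesn't fit.
June 2032 ends with Thursday June 24, 2032.
Last Thursday of July 2032: July 29, 2032.
August 2032 ends with Thursday August 26, 2032.
Last Thursday of September 2032: September 30, 2032.
Last Thursday of October 2032: October 28, 2032.
November 2032 ends with Thursday November 25, 2032.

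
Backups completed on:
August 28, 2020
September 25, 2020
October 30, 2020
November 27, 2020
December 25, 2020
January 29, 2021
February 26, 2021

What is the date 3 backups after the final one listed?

These are Fridays with 28, 35, 28, 28, 35, 28-day gaps.
Each is the final Friday of its month — October 30, 2020 is past the 28th, so '4th Friday' doesn't fit.
March 2021 ends with Friday March 26, 2021.
April 2021 ends with Friday April 30, 2021.
Last Friday of May 2021: May 28, 2021.

May 28, 2021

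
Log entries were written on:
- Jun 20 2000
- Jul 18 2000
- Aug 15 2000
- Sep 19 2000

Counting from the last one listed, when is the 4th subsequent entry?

Gaps: 28, 28, 35 days — a mix of 28 and 35. Every date is a Tuesday.
Each is the 3rd Tuesday of its month.
October 2000 — 3rd Tuesday is Oct 17 2000.
3rd Tuesday of November 2000: Nov 21 2000.
December 2000 — 3rd Tuesday is Dec 19 2000.
3rd Tuesday of January 2001: Jan 16 2001.

Jan 16 2001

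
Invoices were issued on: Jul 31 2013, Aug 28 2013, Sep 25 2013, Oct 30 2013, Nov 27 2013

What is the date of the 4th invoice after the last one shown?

Mar 26 2014

These are Wednesdays with 28, 28, 35, 28-day gaps.
Each is the final Wednesday of its month — Jul 31 2013 is past the 28th, so '4th Wednesday' doesn't fit.
Last Wednesday of December 2013: Dec 25 2013.
January 2014 ends with Wednesday Jan 29 2014.
February 2014 ends with Wednesday Feb 26 2014.
Last Wednesday of March 2014: Mar 26 2014.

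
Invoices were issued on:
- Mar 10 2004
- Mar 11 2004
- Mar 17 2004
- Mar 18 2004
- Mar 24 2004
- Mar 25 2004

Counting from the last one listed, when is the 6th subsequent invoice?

The gap pattern 1, 6, 1, 6, 1 repeats every 2 events.
These are the Wednesdays and Thursdays of each week.
Next Wednesday: Mar 31 2004.
Next Thursday: Apr 1 2004.
The following Wednesday is Apr 7 2004.
Next Thursday: Apr 8 2004.
The following Wednesday is Apr 14 2004.
Next Thursday: Apr 15 2004.

Apr 15 2004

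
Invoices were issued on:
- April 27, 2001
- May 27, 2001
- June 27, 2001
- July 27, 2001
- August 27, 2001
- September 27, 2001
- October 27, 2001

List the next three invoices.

November 27, 2001; December 27, 2001; January 27, 2002

Gaps: 30, 31, 30, 31, 31, 30 days — not constant. Every event is on the 27th of the month.
Pattern: the 27th of each month.
November 2001: November 27, 2001.
December 2001: December 27, 2001.
January 2002: January 27, 2002.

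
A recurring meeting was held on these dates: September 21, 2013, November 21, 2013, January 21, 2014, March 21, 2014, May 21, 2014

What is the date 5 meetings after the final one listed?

March 21, 2015

Gaps: 61, 61, 59, 61 days — not constant. Every event is on the 21st of the month.
Pattern: the 21st of every 2 months.
July 2014: July 21, 2014.
Next: September 2014 → September 21, 2014.
Next: November 2014 → November 21, 2014.
Next: January 2015 → January 21, 2015.
Next: March 2015 → March 21, 2015.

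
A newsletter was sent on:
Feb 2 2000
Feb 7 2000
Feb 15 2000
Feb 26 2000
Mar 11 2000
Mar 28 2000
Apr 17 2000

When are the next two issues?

May 10 2000, Jun 5 2000

The spacing grows by 3 each time: 5, 8, 11, 14, 17, 20 days.
Next gap: 23 days. Apr 17 2000 + 23 days = May 10 2000.
Next gap: 26 days. May 10 2000 + 26 days = Jun 5 2000.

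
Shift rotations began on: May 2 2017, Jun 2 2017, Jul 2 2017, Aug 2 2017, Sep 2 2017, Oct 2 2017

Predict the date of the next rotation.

Nov 2 2017

Each date is the 2nd; the gaps (31, 30, 31, 31, 30) track the month lengths.
The rule is the 2nd of each month.
Next: November 2017 → Nov 2 2017.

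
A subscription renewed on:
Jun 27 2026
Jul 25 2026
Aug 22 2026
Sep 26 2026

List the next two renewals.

Oct 24 2026, Nov 28 2026

Gaps: 28, 28, 35 days — a mix of 28 and 35. Every date is a Saturday.
Each is the 4th Saturday of its month.
October 2026 — 4th Saturday is Oct 24 2026.
4th Saturday of November 2026: Nov 28 2026.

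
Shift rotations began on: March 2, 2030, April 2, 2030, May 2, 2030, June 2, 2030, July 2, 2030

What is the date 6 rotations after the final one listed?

The day-of-month is always 2 (31, 30, 31, 30 days between events).
So this recurs on the 2nd of each month.
Next: August 2030 → August 2, 2030.
Next: September 2030 → September 2, 2030.
October 2030: October 2, 2030.
November 2030: November 2, 2030.
December 2030: December 2, 2030.
January 2031: January 2, 2031.

January 2, 2031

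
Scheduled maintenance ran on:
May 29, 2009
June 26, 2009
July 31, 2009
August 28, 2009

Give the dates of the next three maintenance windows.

September 25, 2009; October 30, 2009; November 27, 2009

These are Fridays with 28, 35, 28-day gaps.
Each is the final Friday of its month — May 29, 2009 is past the 28th, so '4th Friday' doesn't fit.
Last Friday of September 2009: September 25, 2009.
October 2009 ends with Friday October 30, 2009.
November 2009 ends with Friday November 27, 2009.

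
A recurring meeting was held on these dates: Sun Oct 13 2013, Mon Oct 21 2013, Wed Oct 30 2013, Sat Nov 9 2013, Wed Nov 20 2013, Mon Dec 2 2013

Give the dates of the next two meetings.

Sun Dec 15 2013, Sun Dec 29 2013

Gaps: 8, 9, 10, 11, 12 days — each gap is 1 larger than the previous one.
Next gap: 13 days. Mon Dec 2 2013 + 13 days = Sun Dec 15 2013.
Next gap: 14 days. Sun Dec 15 2013 + 14 days = Sun Dec 29 2013.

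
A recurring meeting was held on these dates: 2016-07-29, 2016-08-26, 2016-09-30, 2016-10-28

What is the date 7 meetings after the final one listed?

All Fridays; the gaps (28, 35, 28) vary with month length.
This is the last Friday of each month.
November 2016 ends with Friday 2016-11-25.
Last Friday of December 2016: 2016-12-30.
Last Friday of January 2017: 2017-01-27.
Last Friday of February 2017: 2017-02-24.
March 2017 ends with Friday 2017-03-31.
Last Friday of April 2017: 2017-04-28.
May 2017 ends with Friday 2017-05-26.

2017-05-26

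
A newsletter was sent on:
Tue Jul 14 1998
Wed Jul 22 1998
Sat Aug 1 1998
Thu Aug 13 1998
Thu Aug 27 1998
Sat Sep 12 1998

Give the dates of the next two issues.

Wed Sep 30 1998, Tue Oct 20 1998

The spacing grows by 2 each time: 8, 10, 12, 14, 16 days.
Next gap: 18 days. Sat Sep 12 1998 + 18 days = Wed Sep 30 1998.
Next gap: 20 days. Wed Sep 30 1998 + 20 days = Tue Oct 20 1998.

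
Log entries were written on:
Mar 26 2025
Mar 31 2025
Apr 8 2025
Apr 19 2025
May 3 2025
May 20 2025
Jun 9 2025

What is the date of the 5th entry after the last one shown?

Nov 1 2025

The spacing grows by 3 each time: 5, 8, 11, 14, 17, 20 days.
Next gap: 23 days. Jun 9 2025 + 23 days = Jul 2 2025.
Next gap: 26 days. Jul 2 2025 + 26 days = Jul 28 2025.
Next gap: 29 days. Jul 28 2025 + 29 days = Aug 26 2025.
Next gap: 32 days. Aug 26 2025 + 32 days = Sep 27 2025.
Next gap: 35 days. Sep 27 2025 + 35 days = Nov 1 2025.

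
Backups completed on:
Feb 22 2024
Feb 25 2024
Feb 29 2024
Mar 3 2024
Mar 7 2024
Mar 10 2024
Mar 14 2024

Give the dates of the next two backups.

Every event lands on a Thursday or Sunday (gaps cycle 3, 4, 3, 4, 3, 4).
So the schedule is: every Thursday and Sunday.
Next Sunday: Mar 17 2024.
Next Thursday: Mar 21 2024.

Mar 17 2024, Mar 21 2024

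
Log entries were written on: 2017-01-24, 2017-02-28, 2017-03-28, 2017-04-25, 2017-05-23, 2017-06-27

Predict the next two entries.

These are Tuesdays at 28- or 35-day spacing (35, 28, 28, 28, 35).
The pattern: 4th Tuesday of the month.
4th Tuesday of July 2017: 2017-07-25.
4th Tuesday of August 2017: 2017-08-22.

2017-07-25, 2017-08-22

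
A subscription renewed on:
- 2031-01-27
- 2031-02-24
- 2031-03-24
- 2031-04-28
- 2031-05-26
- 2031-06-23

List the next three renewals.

2031-07-28, 2031-08-25, 2031-09-22

All dates are Mondays, 28, 28, 35, 28, 28 days apart.
Specifically, the 4th Monday of each month.
July 2031 — 4th Monday is 2031-07-28.
August 2031 — 4th Monday is 2031-08-25.
September 2031 — 4th Monday is 2031-09-22.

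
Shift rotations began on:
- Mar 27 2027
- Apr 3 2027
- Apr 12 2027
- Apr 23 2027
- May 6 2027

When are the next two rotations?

Intervals are 7, 9, 11, 13 days — an arithmetic progression with common difference 2.
Next gap: 15 days. May 6 2027 + 15 days = May 21 2027.
Next gap: 17 days. May 21 2027 + 17 days = Jun 7 2027.

May 21 2027, Jun 7 2027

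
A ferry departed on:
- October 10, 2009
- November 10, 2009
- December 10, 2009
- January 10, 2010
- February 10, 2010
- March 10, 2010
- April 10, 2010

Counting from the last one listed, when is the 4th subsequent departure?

The day-of-month is always 10 (31, 30, 31, 31, 28, 31 days between events).
So this recurs on the 10th of each month.
May 2010: May 10, 2010.
Next: June 2010 → June 10, 2010.
Next: July 2010 → July 10, 2010.
August 2010: August 10, 2010.

August 10, 2010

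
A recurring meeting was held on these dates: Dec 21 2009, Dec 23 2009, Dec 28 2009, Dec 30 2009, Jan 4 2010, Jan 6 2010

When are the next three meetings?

Gaps: 2, 5, 2, 5, 2 days — not constant, but cyclic with period 2.
The events fall on every Monday and Wednesday.
The following Monday is Jan 11 2010.
Next Wednesday: Jan 13 2010.
Next Monday: Jan 18 2010.

Jan 11 2010, Jan 13 2010, Jan 18 2010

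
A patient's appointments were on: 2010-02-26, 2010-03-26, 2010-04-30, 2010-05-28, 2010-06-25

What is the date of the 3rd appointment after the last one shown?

All Fridays; the gaps (28, 35, 28, 28) vary with month length.
This is the last Friday of each month.
July 2010 ends with Friday 2010-07-30.
Last Friday of August 2010: 2010-08-27.
September 2010 ends with Friday 2010-09-24.

2010-09-24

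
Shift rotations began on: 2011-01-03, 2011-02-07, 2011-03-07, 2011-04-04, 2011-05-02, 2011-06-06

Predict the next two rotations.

These are Mondays at 28- or 35-day spacing (35, 28, 28, 28, 35).
The pattern: 1st Monday of the month.
1st Monday of July 2011: 2011-07-04.
August 2011 — 1st Monday is 2011-08-01.

2011-07-04, 2011-08-01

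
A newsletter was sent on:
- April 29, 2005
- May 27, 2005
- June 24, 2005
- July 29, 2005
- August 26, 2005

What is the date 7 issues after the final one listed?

Every date is a Friday; gaps 28, 28, 35, 28 days.
Each is the last Friday of its month (at least one falls on the 29th or later, ruling out '4th Friday').
Last Friday of September 2005: September 30, 2005.
Last Friday of October 2005: October 28, 2005.
Last Friday of November 2005: November 25, 2005.
Last Friday of December 2005: December 30, 2005.
January 2006 ends with Friday January 27, 2006.
February 2006 ends with Friday February 24, 2006.
Last Friday of March 2006: March 31, 2006.

March 31, 2006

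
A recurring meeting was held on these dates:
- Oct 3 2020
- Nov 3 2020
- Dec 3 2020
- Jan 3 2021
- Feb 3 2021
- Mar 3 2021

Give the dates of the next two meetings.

The day-of-month is always 3 (31, 30, 31, 31, 28 days between events).
So this recurs on the 3rd of each month.
Next: April 2021 → Apr 3 2021.
Next: May 2021 → May 3 2021.

Apr 3 2021, May 3 2021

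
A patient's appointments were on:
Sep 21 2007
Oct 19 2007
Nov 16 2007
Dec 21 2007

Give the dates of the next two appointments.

Jan 18 2008, Feb 15 2008

Gaps: 28, 28, 35 days — a mix of 28 and 35. Every date is a Friday.
Each is the 3rd Friday of its month.
January 2008 — 3rd Friday is Jan 18 2008.
3rd Friday of February 2008: Feb 15 2008.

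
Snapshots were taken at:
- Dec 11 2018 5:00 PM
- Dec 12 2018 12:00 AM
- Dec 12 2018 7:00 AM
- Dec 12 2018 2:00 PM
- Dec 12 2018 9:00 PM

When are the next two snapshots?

Dec 13 2018 4:00 AM, Dec 13 2018 11:00 AM

Gaps: 7, 7, 7, 7 hours — each event is 7 hours after the previous one.
Dec 12 2018 9:00 PM + 7 h = Dec 13 2018 4:00 AM.
Dec 13 2018 4:00 AM + 7 h = Dec 13 2018 11:00 AM.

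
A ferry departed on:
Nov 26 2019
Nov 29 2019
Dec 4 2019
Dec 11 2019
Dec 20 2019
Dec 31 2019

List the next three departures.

Jan 13 2020, Jan 28 2020, Feb 14 2020

Gaps: 3, 5, 7, 9, 11 days — each gap is 2 larger than the previous one.
Next gap: 13 days. Dec 31 2019 + 13 days = Jan 13 2020.
Next gap: 15 days. Jan 13 2020 + 15 days = Jan 28 2020.
Next gap: 17 days. Jan 28 2020 + 17 days = Feb 14 2020.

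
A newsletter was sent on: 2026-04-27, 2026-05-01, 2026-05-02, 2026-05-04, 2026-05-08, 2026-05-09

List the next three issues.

2026-05-11, 2026-05-15, 2026-05-16

The gap pattern 4, 1, 2, 4, 1 repeats every 3 events.
These are the Mondays, Fridays and Saturdays of each week.
Next Monday: 2026-05-11.
The following Friday is 2026-05-15.
Next Saturday: 2026-05-16.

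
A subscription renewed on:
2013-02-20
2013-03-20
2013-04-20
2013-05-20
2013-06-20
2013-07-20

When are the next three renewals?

2013-08-20, 2013-09-20, 2013-10-20

Each date is the 20th; the gaps (28, 31, 30, 31, 30) track the month lengths.
The rule is the 20th of each month.
Next: August 2013 → 2013-08-20.
September 2013: 2013-09-20.
Next: October 2013 → 2013-10-20.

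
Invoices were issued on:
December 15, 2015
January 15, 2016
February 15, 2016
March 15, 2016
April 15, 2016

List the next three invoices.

May 15, 2016; June 15, 2016; July 15, 2016

Each date is the 15th; the gaps (31, 31, 29, 31) track the month lengths.
The rule is the 15th of each month.
Next: May 2016 → May 15, 2016.
Next: June 2016 → June 15, 2016.
Next: July 2016 → July 15, 2016.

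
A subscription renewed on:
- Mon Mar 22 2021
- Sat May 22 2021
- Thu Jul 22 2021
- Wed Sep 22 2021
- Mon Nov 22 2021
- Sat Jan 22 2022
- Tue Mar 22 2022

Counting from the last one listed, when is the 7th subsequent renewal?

Mon May 22 2023

Gaps: 61, 61, 62, 61, 61, 59 days — not constant. Every event is on the 22nd of the month.
Pattern: the 22nd of every 2 months.
Next: May 2022 → Sun May 22 2022.
July 2022: Fri Jul 22 2022.
Next: September 2022 → Thu Sep 22 2022.
November 2022: Tue Nov 22 2022.
January 2023: Sun Jan 22 2023.
March 2023: Wed Mar 22 2023.
May 2023: Mon May 22 2023.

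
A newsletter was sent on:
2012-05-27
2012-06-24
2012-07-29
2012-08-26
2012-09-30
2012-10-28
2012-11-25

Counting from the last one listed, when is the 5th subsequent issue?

2013-04-28

All Sundays; the gaps (28, 35, 28, 35, 28, 28) vary with month length.
This is the last Sunday of each month.
Last Sunday of December 2012: 2012-12-30.
Last Sunday of January 2013: 2013-01-27.
February 2013 ends with Sunday 2013-02-24.
Last Sunday of March 2013: 2013-03-31.
Last Sunday of April 2013: 2013-04-28.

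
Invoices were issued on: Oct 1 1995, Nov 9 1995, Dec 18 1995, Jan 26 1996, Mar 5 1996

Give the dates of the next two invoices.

Gaps between consecutive events: 39, 39, 39, 39 days — a constant 39-day interval.
Mar 5 1996 + 39 days = Apr 13 1996.
Apr 13 1996 + 39 days = May 22 1996.

Apr 13 1996, May 22 1996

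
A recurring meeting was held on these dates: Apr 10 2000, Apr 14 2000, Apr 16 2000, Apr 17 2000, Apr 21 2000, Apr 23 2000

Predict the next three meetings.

Gaps: 4, 2, 1, 4, 2 days — not constant, but cyclic with period 3.
The events fall on every Monday, Friday and Sunday.
Next Monday: Apr 24 2000.
Next Friday: Apr 28 2000.
The following Sunday is Apr 30 2000.

Apr 24 2000, Apr 28 2000, Apr 30 2000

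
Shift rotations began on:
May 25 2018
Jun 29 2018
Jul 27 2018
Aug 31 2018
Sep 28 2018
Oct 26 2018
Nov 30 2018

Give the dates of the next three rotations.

These are Fridays with 35, 28, 35, 28, 28, 35-day gaps.
Each is the final Friday of its month — Jun 29 2018 is past the 28th, so '4th Friday' doesn't fit.
Last Friday of December 2018: Dec 28 2018.
January 2019 ends with Friday Jan 25 2019.
February 2019 ends with Friday Feb 22 2019.

Dec 28 2018, Jan 25 2019, Feb 22 2019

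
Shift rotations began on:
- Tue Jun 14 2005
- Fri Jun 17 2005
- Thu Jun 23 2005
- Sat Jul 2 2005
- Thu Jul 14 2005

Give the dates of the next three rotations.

Gaps: 3, 6, 9, 12 days — each gap is 3 larger than the previous one.
Next gap: 15 days. Thu Jul 14 2005 + 15 days = Fri Jul 29 2005.
Next gap: 18 days. Fri Jul 29 2005 + 18 days = Tue Aug 16 2005.
Next gap: 21 days. Tue Aug 16 2005 + 21 days = Tue Sep 6 2005.

Fri Jul 29 2005, Tue Aug 16 2005, Tue Sep 6 2005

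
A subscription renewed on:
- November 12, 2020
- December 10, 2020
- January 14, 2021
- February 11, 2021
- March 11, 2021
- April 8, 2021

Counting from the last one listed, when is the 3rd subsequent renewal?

Gaps: 28, 35, 28, 28, 28 days — a mix of 28 and 35. Every date is a Thursday.
Each is the 2nd Thursday of its month.
2nd Thursday of May 2021: May 13, 2021.
June 2021 — 2nd Thursday is June 10, 2021.
July 2021 — 2nd Thursday is July 8, 2021.

July 8, 2021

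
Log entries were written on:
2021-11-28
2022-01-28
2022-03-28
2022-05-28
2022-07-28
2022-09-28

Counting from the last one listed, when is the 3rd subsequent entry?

2023-03-28

Gaps: 61, 59, 61, 61, 62 days — not constant. Every event is on the 28th of the month.
Pattern: the 28th of every 2 months.
Next: November 2022 → 2022-11-28.
Next: January 2023 → 2023-01-28.
March 2023: 2023-03-28.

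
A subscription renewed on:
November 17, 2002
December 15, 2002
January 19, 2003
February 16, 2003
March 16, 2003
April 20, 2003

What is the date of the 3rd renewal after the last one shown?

Gaps: 28, 35, 28, 28, 35 days — a mix of 28 and 35. Every date is a Sunday.
Each is the 3rd Sunday of its month.
3rd Sunday of May 2003: May 18, 2003.
June 2003 — 3rd Sunday is June 15, 2003.
July 2003 — 3rd Sunday is July 20, 2003.

July 20, 2003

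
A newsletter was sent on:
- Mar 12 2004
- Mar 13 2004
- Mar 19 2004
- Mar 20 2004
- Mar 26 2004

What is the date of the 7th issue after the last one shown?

The gap pattern 1, 6, 1, 6 repeats every 2 events.
These are the Fridays and Saturdays of each week.
Next Saturday: Mar 27 2004.
Next Friday: Apr 2 2004.
Next Saturday: Apr 3 2004.
Next Friday: Apr 9 2004.
The following Saturday is Apr 10 2004.
Next Friday: Apr 16 2004.
Next Saturday: Apr 17 2004.

Apr 17 2004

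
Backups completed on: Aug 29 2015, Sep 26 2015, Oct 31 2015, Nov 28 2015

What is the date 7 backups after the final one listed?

These are Saturdays with 28, 35, 28-day gaps.
Each is the final Saturday of its month — Aug 29 2015 is past the 28th, so '4th Saturday' doesn't fit.
Last Saturday of December 2015: Dec 26 2015.
January 2016 ends with Saturday Jan 30 2016.
Last Saturday of February 2016: Feb 27 2016.
Last Saturday of March 2016: Mar 26 2016.
Last Saturday of April 2016: Apr 30 2016.
May 2016 ends with Saturday May 28 2016.
June 2016 ends with Saturday Jun 25 2016.

Jun 25 2016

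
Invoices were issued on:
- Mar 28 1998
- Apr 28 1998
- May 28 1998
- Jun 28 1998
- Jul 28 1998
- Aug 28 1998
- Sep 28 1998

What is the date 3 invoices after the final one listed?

The day-of-month is always 28 (31, 30, 31, 30, 31, 31 days between events).
So this recurs on the 28th of each month.
Next: October 1998 → Oct 28 1998.
Next: November 1998 → Nov 28 1998.
December 1998: Dec 28 1998.

Dec 28 1998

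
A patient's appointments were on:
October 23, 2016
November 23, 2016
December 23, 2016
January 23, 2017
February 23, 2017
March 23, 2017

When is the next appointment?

The day-of-month is always 23 (31, 30, 31, 31, 28 days between events).
So this recurs on the 23rd of each month.
April 2017: April 23, 2017.

April 23, 2017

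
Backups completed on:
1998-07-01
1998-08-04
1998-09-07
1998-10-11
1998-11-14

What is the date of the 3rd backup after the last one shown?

Every event comes 34 days after the last (34, 34, 34, 34).
1998-11-14 + 34 days = 1998-12-18.
1998-12-18 + 34 days = 1999-01-21.
1999-01-21 + 34 days = 1999-02-24.

1999-02-24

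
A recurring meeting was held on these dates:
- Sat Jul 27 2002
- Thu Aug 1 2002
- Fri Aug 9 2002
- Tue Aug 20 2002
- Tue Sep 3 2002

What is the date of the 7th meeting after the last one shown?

Gaps: 5, 8, 11, 14 days — each gap is 3 larger than the previous one.
Next gap: 17 days. Tue Sep 3 2002 + 17 days = Fri Sep 20 2002.
Next gap: 20 days. Fri Sep 20 2002 + 20 days = Thu Oct 10 2002.
Next gap: 23 days. Thu Oct 10 2002 + 23 days = Sat Nov 2 2002.
Next gap: 26 days. Sat Nov 2 2002 + 26 days = Thu Nov 28 2002.
Next gap: 29 days. Thu Nov 28 2002 + 29 days = Fri Dec 27 2002.
Next gap: 32 days. Fri Dec 27 2002 + 32 days = Tue Jan 28 2003.
Next gap: 35 days. Tue Jan 28 2003 + 35 days = Tue Mar 4 2003.

Tue Mar 4 2003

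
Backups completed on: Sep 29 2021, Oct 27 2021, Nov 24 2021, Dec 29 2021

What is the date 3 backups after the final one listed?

Every date is a Wednesday; gaps 28, 28, 35 days.
Each is the last Wednesday of its month (at least one falls on the 29th or later, ruling out '4th Wednesday').
Last Wednesday of January 2022: Jan 26 2022.
Last Wednesday of February 2022: Feb 23 2022.
Last Wednesday of March 2022: Mar 30 2022.

Mar 30 2022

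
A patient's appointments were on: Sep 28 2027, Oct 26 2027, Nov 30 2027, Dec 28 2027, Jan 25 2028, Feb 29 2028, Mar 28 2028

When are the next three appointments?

Apr 25 2028, May 30 2028, Jun 27 2028

Every date is a Tuesday; gaps 28, 35, 28, 28, 35, 28 days.
Each is the last Tuesday of its month (at least one falls on the 29th or later, ruling out '4th Tuesday').
Last Tuesday of April 2028: Apr 25 2028.
Last Tuesday of May 2028: May 30 2028.
June 2028 ends with Tuesday Jun 27 2028.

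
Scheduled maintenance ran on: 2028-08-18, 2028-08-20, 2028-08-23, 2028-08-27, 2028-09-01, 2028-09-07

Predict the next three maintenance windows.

2028-09-14, 2028-09-22, 2028-10-01

The spacing grows by 1 each time: 2, 3, 4, 5, 6 days.
Next gap: 7 days. 2028-09-07 + 7 days = 2028-09-14.
Next gap: 8 days. 2028-09-14 + 8 days = 2028-09-22.
Next gap: 9 days. 2028-09-22 + 9 days = 2028-10-01.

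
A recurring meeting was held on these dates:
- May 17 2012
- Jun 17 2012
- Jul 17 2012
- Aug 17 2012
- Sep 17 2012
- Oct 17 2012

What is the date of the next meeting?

Nov 17 2012

Each date is the 17th; the gaps (31, 30, 31, 31, 30) track the month lengths.
The rule is the 17th of each month.
Next: November 2012 → Nov 17 2012.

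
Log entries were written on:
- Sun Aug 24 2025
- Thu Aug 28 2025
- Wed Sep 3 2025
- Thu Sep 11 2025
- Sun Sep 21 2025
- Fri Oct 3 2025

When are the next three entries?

The spacing grows by 2 each time: 4, 6, 8, 10, 12 days.
Next gap: 14 days. Fri Oct 3 2025 + 14 days = Fri Oct 17 2025.
Next gap: 16 days. Fri Oct 17 2025 + 16 days = Sun Nov 2 2025.
Next gap: 18 days. Sun Nov 2 2025 + 18 days = Thu Nov 20 2025.

Fri Oct 17 2025, Sun Nov 2 2025, Thu Nov 20 2025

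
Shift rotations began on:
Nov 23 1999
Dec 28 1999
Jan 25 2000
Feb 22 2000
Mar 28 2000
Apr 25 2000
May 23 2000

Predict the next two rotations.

Jun 27 2000, Jul 25 2000

These are Tuesdays at 28- or 35-day spacing (35, 28, 28, 35, 28, 28).
The pattern: 4th Tuesday of the month.
June 2000 — 4th Tuesday is Jun 27 2000.
4th Tuesday of July 2000: Jul 25 2000.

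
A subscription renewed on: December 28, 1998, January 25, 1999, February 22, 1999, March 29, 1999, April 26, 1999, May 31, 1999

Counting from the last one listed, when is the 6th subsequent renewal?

These are Mondays with 28, 28, 35, 28, 35-day gaps.
Each is the final Monday of its month — March 29, 1999 is past the 28th, so '4th Monday' doesn't fit.
June 1999 ends with Monday June 28, 1999.
July 1999 ends with Monday July 26, 1999.
August 1999 ends with Monday August 30, 1999.
September 1999 ends with Monday September 27, 1999.
Last Monday of October 1999: October 25, 1999.
Last Monday of November 1999: November 29, 1999.

November 29, 1999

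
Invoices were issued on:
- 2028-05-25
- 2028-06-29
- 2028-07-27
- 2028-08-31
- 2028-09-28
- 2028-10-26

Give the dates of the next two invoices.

All Thursdays; the gaps (35, 28, 35, 28, 28) vary with month length.
This is the last Thursday of each month.
Last Thursday of November 2028: 2028-11-30.
December 2028 ends with Thursday 2028-12-28.

2028-11-30, 2028-12-28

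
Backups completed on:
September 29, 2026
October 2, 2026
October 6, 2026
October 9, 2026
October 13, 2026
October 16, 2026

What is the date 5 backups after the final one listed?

Every event lands on a Tuesday or Friday (gaps cycle 3, 4, 3, 4, 3).
So the schedule is: every Tuesday and Friday.
Next Tuesday: October 20, 2026.
The following Friday is October 23, 2026.
The following Tuesday is October 27, 2026.
Next Friday: October 30, 2026.
The following Tuesday is November 3, 2026.

November 3, 2026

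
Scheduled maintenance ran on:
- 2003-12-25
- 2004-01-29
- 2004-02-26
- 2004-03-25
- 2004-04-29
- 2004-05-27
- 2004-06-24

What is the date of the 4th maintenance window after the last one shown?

2004-10-28

All Thursdays; the gaps (35, 28, 28, 35, 28, 28) vary with month length.
This is the last Thursday of each month.
Last Thursday of July 2004: 2004-07-29.
August 2004 ends with Thursday 2004-08-26.
Last Thursday of September 2004: 2004-09-30.
October 2004 ends with Thursday 2004-10-28.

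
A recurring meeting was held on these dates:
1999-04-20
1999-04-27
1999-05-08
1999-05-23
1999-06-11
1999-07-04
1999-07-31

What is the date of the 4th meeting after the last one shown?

The spacing grows by 4 each time: 7, 11, 15, 19, 23, 27 days.
Next gap: 31 days. 1999-07-31 + 31 days = 1999-08-31.
Next gap: 35 days. 1999-08-31 + 35 days = 1999-10-05.
Next gap: 39 days. 1999-10-05 + 39 days = 1999-11-13.
Next gap: 43 days. 1999-11-13 + 43 days = 1999-12-26.

1999-12-26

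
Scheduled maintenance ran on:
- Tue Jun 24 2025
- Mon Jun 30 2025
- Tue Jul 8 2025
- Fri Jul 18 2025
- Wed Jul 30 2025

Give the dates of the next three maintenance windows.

Intervals are 6, 8, 10, 12 days — an arithmetic progression with common difference 2.
Next gap: 14 days. Wed Jul 30 2025 + 14 days = Wed Aug 13 2025.
Next gap: 16 days. Wed Aug 13 2025 + 16 days = Fri Aug 29 2025.
Next gap: 18 days. Fri Aug 29 2025 + 18 days = Tue Sep 16 2025.

Wed Aug 13 2025, Fri Aug 29 2025, Tue Sep 16 2025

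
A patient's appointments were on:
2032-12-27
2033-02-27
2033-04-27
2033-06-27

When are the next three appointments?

The day-of-month is always 27 (62, 59, 61 days between events).
So this recurs on the 27th of every 2 months.
Next: August 2033 → 2033-08-27.
Next: October 2033 → 2033-10-27.
December 2033: 2033-12-27.

2033-08-27, 2033-10-27, 2033-12-27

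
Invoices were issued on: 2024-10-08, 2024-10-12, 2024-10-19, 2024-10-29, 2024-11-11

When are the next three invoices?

2024-11-27, 2024-12-16, 2025-01-07

The spacing grows by 3 each time: 4, 7, 10, 13 days.
Next gap: 16 days. 2024-11-11 + 16 days = 2024-11-27.
Next gap: 19 days. 2024-11-27 + 19 days = 2024-12-16.
Next gap: 22 days. 2024-12-16 + 22 days = 2025-01-07.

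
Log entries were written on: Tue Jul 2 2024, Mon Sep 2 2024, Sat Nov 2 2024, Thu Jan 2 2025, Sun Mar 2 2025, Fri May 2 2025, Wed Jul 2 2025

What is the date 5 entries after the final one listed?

Each date is the 2nd; the gaps (62, 61, 61, 59, 61, 61) track the month lengths.
The rule is the 2nd of every 2 months.
Next: September 2025 → Tue Sep 2 2025.
November 2025: Sun Nov 2 2025.
Next: January 2026 → Fri Jan 2 2026.
Next: March 2026 → Mon Mar 2 2026.
May 2026: Sat May 2 2026.

Sat May 2 2026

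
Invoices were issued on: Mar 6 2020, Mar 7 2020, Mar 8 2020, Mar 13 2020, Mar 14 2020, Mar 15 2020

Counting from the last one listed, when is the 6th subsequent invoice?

Gaps: 1, 1, 5, 1, 1 days — not constant, but cyclic with period 3.
The events fall on every Friday, Saturday and Sunday.
The following Friday is Mar 20 2020.
Next Saturday: Mar 21 2020.
Next Sunday: Mar 22 2020.
Next Friday: Mar 27 2020.
Next Saturday: Mar 28 2020.
The following Sunday is Mar 29 2020.

Mar 29 2020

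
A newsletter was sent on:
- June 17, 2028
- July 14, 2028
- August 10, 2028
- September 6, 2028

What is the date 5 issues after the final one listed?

January 19, 2029

The spacing is 27, 27, 27 days — always 27 days.
September 6, 2028 + 27 days = October 3, 2028.
October 3, 2028 + 27 days = October 30, 2028.
October 30, 2028 + 27 days = November 26, 2028.
November 26, 2028 + 27 days = December 23, 2028.
December 23, 2028 + 27 days = January 19, 2029.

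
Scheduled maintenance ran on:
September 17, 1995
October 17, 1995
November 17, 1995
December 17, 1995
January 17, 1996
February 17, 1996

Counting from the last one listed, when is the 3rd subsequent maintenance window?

May 17, 1996

Gaps: 30, 31, 30, 31, 31 days — not constant. Every event is on the 17th of the month.
Pattern: the 17th of each month.
Next: March 1996 → March 17, 1996.
April 1996: April 17, 1996.
May 1996: May 17, 1996.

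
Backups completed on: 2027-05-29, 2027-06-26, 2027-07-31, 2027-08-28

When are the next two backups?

2027-09-25, 2027-10-30

All Saturdays; the gaps (28, 35, 28) vary with month length.
This is the last Saturday of each month.
Last Saturday of September 2027: 2027-09-25.
Last Saturday of October 2027: 2027-10-30.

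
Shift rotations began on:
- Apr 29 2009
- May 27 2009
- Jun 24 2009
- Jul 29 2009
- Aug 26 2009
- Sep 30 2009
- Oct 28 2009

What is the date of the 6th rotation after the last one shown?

Every date is a Wednesday; gaps 28, 28, 35, 28, 35, 28 days.
Each is the last Wednesday of its month (at least one falls on the 29th or later, ruling out '4th Wednesday').
Last Wednesday of November 2009: Nov 25 2009.
Last Wednesday of December 2009: Dec 30 2009.
Last Wednesday of January 2010: Jan 27 2010.
Last Wednesday of February 2010: Feb 24 2010.
March 2010 ends with Wednesday Mar 31 2010.
Last Wednesday of April 2010: Apr 28 2010.

Apr 28 2010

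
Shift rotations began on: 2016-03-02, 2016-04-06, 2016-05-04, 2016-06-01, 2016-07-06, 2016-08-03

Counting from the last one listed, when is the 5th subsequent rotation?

All dates are Wednesdays, 35, 28, 28, 35, 28 days apart.
Specifically, the 1st Wednesday of each month.
September 2016 — 1st Wednesday is 2016-09-07.
1st Wednesday of October 2016: 2016-10-05.
November 2016 — 1st Wednesday is 2016-11-02.
1st Wednesday of December 2016: 2016-12-07.
1st Wednesday of January 2017: 2017-01-04.

2017-01-04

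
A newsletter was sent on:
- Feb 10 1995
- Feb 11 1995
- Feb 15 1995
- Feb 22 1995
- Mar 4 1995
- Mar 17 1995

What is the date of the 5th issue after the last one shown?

Jul 5 1995

Intervals are 1, 4, 7, 10, 13 days — an arithmetic progression with common difference 3.
Next gap: 16 days. Mar 17 1995 + 16 days = Apr 2 1995.
Next gap: 19 days. Apr 2 1995 + 19 days = Apr 21 1995.
Next gap: 22 days. Apr 21 1995 + 22 days = May 13 1995.
Next gap: 25 days. May 13 1995 + 25 days = Jun 7 1995.
Next gap: 28 days. Jun 7 1995 + 28 days = Jul 5 1995.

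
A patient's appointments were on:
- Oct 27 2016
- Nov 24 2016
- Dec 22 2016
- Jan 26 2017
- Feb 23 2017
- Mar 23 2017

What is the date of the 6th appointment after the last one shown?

Sep 28 2017

Gaps: 28, 28, 35, 28, 28 days — a mix of 28 and 35. Every date is a Thursday.
Each is the 4th Thursday of its month.
April 2017 — 4th Thursday is Apr 27 2017.
4th Thursday of May 2017: May 25 2017.
June 2017 — 4th Thursday is Jun 22 2017.
4th Thursday of July 2017: Jul 27 2017.
4th Thursday of August 2017: Aug 24 2017.
September 2017 — 4th Thursday is Sep 28 2017.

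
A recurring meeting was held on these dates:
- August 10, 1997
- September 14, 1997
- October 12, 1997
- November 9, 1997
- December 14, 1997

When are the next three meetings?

Gaps: 35, 28, 28, 35 days — a mix of 28 and 35. Every date is a Sunday.
Each is the 2nd Sunday of its month.
2nd Sunday of January 1998: January 11, 1998.
February 1998 — 2nd Sunday is February 8, 1998.
2nd Sunday of March 1998: March 8, 1998.

January 11, 1998; February 8, 1998; March 8, 1998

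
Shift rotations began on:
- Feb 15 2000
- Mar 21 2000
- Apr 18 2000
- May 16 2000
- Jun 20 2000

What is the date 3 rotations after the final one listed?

Sep 19 2000

Gaps: 35, 28, 28, 35 days — a mix of 28 and 35. Every date is a Tuesday.
Each is the 3rd Tuesday of its month.
3rd Tuesday of July 2000: Jul 18 2000.
3rd Tuesday of August 2000: Aug 15 2000.
September 2000 — 3rd Tuesday is Sep 19 2000.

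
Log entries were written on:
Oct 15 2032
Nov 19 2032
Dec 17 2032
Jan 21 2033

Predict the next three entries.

Feb 18 2033, Mar 18 2033, Apr 15 2033

Gaps: 35, 28, 35 days — a mix of 28 and 35. Every date is a Friday.
Each is the 3rd Friday of its month.
February 2033 — 3rd Friday is Feb 18 2033.
3rd Friday of March 2033: Mar 18 2033.
3rd Friday of April 2033: Apr 15 2033.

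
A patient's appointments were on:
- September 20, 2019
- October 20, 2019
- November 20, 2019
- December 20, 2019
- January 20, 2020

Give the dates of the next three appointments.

The day-of-month is always 20 (30, 31, 30, 31 days between events).
So this recurs on the 20th of each month.
Next: February 2020 → February 20, 2020.
Next: March 2020 → March 20, 2020.
April 2020: April 20, 2020.

February 20, 2020; March 20, 2020; April 20, 2020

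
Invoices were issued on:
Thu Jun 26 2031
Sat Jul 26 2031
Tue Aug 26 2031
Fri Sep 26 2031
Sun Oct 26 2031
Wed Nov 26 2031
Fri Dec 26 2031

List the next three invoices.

Mon Jan 26 2032, Thu Feb 26 2032, Fri Mar 26 2032

Gaps: 30, 31, 31, 30, 31, 30 days — not constant. Every event is on the 26th of the month.
Pattern: the 26th of each month.
Next: January 2032 → Mon Jan 26 2032.
Next: February 2032 → Thu Feb 26 2032.
March 2032: Fri Mar 26 2032.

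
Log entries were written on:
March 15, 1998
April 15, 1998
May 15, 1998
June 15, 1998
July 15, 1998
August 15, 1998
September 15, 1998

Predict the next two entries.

October 15, 1998; November 15, 1998

The day-of-month is always 15 (31, 30, 31, 30, 31, 31 days between events).
So this recurs on the 15th of each month.
Next: October 1998 → October 15, 1998.
Next: November 1998 → November 15, 1998.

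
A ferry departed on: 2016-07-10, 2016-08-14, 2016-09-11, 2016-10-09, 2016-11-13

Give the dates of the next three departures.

2016-12-11, 2017-01-08, 2017-02-12

These are Sundays at 28- or 35-day spacing (35, 28, 28, 35).
The pattern: 2nd Sunday of the month.
2nd Sunday of December 2016: 2016-12-11.
January 2017 — 2nd Sunday is 2017-01-08.
2nd Sunday of February 2017: 2017-02-12.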